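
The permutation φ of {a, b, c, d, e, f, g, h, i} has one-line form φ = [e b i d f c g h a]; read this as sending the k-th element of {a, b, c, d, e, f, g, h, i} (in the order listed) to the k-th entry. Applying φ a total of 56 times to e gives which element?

Tracing e → f → … returns to e after 5 steps, so e lies in a 5-cycle (a, e, f, c, i).
On a 5-cycle, φ^5 is the identity, so φ^56 = φ^1 there (56 ≡ 1 mod 5).
Stepping 1 place around the cycle: e → f.

f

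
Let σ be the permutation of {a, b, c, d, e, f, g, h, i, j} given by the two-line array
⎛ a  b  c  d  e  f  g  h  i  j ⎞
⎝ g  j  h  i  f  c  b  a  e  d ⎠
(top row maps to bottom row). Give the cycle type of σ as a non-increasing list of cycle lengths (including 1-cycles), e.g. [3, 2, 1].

The disjoint cycles are (a g b j d i e f c h), with lengths 10 in non-increasing order.

[10]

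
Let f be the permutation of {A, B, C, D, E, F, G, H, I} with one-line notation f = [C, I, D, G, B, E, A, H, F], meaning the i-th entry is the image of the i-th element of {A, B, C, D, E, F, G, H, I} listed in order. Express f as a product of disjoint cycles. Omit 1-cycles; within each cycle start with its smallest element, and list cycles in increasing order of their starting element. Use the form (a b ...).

Start at A and follow images: A → C → D → G → A, giving the cycle (A C D G).
Repeating from the next unused element and collecting all non-trivial cycles gives (A C D G)(B I F E).

(A C D G)(B I F E)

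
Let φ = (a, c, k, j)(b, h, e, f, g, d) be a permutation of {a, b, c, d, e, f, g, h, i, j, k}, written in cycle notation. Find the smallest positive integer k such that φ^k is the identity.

The disjoint cycles have lengths 6, 4, 1.
Since disjoint cycles commute, ord(φ) = lcm(6, 4) = 12.

12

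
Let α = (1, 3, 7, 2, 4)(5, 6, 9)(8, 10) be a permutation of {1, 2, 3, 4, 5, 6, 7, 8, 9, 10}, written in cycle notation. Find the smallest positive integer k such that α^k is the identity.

The disjoint cycles have lengths 5, 3, 2.
The order of α is the least common multiple of its cycle lengths: lcm(5, 3, 2) = 30.

30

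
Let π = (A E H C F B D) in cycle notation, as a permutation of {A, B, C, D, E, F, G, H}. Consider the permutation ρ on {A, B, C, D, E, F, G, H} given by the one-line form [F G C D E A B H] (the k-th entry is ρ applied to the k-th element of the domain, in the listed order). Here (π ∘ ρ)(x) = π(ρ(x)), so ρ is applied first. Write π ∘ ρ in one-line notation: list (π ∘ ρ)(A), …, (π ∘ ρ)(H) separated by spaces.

Chase each element through ρ then π: A → F → B; B → G → G; C → C → F; D → D → A; E → E → H; F → A → E; G → B → D; H → H → C.
So π ∘ ρ in one-line form is B G F A H E D C.

B G F A H E D C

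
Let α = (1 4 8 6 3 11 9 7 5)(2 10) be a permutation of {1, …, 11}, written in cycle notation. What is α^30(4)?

3

4 lies in the 9-cycle (1 4 8 6 3 11 9 7 5).
Since the cycle has length 9, α^30 acts on it the same as α^3 (30 mod 9 = 3).
Advancing 3 steps from 4: 4 → 8 → 6 → 3.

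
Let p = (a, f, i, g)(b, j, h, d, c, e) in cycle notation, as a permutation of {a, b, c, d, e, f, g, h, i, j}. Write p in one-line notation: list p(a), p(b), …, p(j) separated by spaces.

f j e c b i a d g h

Reading each image from the cycles: a→f, b→j, c→e, d→c, e→b, f→i, g→a, h→d, i→g, j→h.
Listing these in domain order gives f j e c b i a d g h.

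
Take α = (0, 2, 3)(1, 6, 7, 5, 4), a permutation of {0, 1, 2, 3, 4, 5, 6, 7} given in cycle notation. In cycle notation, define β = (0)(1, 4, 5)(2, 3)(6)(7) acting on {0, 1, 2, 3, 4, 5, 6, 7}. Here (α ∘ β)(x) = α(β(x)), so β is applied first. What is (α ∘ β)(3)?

First apply β: β(3) = 2, then α(2) = 3. Thus (α ∘ β)(3) = 3.

3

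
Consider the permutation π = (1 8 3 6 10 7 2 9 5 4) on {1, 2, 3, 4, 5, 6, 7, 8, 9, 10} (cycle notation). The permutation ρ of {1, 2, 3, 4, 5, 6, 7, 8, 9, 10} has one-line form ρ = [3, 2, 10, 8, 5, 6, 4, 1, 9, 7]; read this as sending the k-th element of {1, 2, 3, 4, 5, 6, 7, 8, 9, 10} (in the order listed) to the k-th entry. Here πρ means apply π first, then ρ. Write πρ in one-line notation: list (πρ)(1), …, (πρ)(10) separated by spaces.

(πρ)(x) = ρ(π(x)). Computing each image: ρ(π(1)) = ρ(8) = 1, ρ(π(2)) = ρ(9) = 9, ρ(π(3)) = ρ(6) = 6, ρ(π(4)) = ρ(1) = 3, ρ(π(5)) = ρ(4) = 8, ρ(π(6)) = ρ(10) = 7, ρ(π(7)) = ρ(2) = 2, ρ(π(8)) = ρ(3) = 10, ρ(π(9)) = ρ(5) = 5, ρ(π(10)) = ρ(7) = 4.
Hence πρ = [1 9 6 3 8 7 2 10 5 4].

1 9 6 3 8 7 2 10 5 4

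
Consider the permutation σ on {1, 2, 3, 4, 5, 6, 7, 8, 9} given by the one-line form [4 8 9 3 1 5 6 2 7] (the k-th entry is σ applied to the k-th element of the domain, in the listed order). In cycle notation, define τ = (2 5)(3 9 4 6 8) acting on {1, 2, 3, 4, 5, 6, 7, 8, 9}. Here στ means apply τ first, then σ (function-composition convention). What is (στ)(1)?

4

(στ)(1) = σ(τ(1)). τ(1) = 1, then σ(1) = 4. So (στ)(1) = 4.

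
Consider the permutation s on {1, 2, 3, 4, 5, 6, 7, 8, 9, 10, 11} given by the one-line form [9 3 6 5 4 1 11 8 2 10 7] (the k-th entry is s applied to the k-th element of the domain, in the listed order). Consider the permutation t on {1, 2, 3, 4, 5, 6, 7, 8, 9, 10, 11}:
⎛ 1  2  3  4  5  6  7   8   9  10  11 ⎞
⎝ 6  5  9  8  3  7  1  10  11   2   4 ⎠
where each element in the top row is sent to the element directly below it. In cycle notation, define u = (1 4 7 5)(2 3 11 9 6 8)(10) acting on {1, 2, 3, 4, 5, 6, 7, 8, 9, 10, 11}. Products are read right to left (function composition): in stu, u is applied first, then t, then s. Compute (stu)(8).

(stu)(8) = s(t(u(8))). u(8) = 2, then t(2) = 5, then s(5) = 4, so the result is 4.

4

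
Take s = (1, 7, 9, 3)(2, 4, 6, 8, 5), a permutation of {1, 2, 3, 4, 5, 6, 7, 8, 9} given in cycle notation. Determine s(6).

In the cycle (2, 4, 6, 8, 5), 6 is followed by 8, so s(6) = 8.

8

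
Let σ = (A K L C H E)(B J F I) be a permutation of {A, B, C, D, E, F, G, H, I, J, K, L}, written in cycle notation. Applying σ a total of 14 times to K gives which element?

K lies in the 6-cycle (A K L C H E).
On a 6-cycle, σ^6 is the identity, so σ^14 = σ^2 there (14 ≡ 2 mod 6).
Advancing 2 steps from K: K → L → C.

C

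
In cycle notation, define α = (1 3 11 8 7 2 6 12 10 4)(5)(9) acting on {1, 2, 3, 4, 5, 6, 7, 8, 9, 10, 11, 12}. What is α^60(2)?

2

2 lies in the 10-cycle (1 3 11 8 7 2 6 12 10 4).
Powers repeat with period 10 on this cycle, and 60 mod 10 = 0, so α^60(2) = α^0(2).
So α^60(2) = 2.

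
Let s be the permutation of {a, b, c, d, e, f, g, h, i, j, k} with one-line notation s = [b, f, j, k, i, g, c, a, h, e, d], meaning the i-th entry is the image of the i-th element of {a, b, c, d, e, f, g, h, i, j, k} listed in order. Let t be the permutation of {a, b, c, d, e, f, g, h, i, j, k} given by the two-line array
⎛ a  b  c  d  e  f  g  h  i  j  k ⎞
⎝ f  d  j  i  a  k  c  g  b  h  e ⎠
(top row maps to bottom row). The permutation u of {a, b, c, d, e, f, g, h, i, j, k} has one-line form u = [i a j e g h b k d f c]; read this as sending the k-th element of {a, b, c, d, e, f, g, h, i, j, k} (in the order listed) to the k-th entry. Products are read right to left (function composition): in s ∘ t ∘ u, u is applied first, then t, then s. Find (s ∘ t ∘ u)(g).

Chase g: u(g) = b; t(b) = d; s(d) = k. Hence (s ∘ t ∘ u)(g) = k.

k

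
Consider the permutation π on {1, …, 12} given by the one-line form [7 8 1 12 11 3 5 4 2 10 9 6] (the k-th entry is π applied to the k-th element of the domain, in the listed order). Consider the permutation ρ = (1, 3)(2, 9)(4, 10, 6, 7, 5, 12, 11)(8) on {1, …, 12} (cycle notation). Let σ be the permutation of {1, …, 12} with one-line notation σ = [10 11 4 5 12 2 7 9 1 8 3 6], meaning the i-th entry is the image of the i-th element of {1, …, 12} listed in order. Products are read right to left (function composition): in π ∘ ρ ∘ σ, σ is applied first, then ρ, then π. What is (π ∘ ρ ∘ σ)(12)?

5

Chase 12: σ(12) = 6; ρ(6) = 7; π(7) = 5. Hence (π ∘ ρ ∘ σ)(12) = 5.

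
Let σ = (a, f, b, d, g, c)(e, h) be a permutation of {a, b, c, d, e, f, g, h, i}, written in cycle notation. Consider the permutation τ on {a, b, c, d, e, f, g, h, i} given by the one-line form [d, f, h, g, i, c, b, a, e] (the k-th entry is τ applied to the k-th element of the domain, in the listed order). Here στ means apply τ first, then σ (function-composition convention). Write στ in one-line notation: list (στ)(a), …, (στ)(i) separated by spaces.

g b e c i a d f h

Chase each element through τ then σ: a → d → g; b → f → b; c → h → e; d → g → c; e → i → i; f → c → a; g → b → d; h → a → f; i → e → h.
So στ in one-line form is g b e c i a d f h.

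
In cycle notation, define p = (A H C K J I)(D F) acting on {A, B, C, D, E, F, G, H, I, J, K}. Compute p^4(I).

K

I lies in the 6-cycle (A H C K J I).
Stepping 4 places around the cycle: I → A → H → C → K.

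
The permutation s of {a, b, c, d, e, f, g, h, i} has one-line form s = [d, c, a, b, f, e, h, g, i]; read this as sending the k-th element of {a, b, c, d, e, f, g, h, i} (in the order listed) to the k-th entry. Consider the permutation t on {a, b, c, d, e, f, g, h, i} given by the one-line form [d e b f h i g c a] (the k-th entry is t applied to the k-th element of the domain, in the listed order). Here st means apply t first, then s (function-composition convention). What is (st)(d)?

e

(st)(d) = s(t(d)). t(d) = f, then s(f) = e. So (st)(d) = e.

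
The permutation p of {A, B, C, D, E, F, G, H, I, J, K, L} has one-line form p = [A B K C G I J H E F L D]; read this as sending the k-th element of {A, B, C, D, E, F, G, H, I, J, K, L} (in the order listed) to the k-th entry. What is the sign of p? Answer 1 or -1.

-1

In disjoint-cycle form the cycle lengths are 5, 4, 1, 1, 1.
A cycle of length ℓ contributes ℓ−1 transpositions, so p is a product of 4 + 3 = 7 transpositions — odd.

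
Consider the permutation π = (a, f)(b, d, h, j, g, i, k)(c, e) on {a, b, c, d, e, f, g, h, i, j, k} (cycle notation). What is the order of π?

14

The cycle type of π is (7, 2, 2).
The order of π is the least common multiple of its cycle lengths: lcm(7, 2, 2) = 14.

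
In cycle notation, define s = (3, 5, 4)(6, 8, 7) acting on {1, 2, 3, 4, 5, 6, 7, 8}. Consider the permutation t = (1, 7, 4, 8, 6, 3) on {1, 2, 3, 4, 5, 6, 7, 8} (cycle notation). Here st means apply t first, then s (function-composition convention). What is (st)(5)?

t(5) = 5, then s(5) = 4; composing gives (st)(5) = 4.

4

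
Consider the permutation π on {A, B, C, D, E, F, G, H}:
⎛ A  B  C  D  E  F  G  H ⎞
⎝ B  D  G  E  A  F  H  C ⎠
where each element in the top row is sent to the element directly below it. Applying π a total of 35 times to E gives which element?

Tracing E → A → … returns to E after 4 steps, so E lies in a 4-cycle (A, B, D, E).
Since the cycle has length 4, π^35 acts on it the same as π^3 (35 mod 4 = 3).
Stepping 3 places around the cycle: E → A → B → D.

D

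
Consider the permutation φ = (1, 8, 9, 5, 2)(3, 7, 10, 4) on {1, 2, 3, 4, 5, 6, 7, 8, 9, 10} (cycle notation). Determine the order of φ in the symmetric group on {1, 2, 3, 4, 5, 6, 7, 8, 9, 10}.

20

The cycle type of φ is (5, 4, 1).
The order of φ is the least common multiple of its cycle lengths: lcm(5, 4) = 20.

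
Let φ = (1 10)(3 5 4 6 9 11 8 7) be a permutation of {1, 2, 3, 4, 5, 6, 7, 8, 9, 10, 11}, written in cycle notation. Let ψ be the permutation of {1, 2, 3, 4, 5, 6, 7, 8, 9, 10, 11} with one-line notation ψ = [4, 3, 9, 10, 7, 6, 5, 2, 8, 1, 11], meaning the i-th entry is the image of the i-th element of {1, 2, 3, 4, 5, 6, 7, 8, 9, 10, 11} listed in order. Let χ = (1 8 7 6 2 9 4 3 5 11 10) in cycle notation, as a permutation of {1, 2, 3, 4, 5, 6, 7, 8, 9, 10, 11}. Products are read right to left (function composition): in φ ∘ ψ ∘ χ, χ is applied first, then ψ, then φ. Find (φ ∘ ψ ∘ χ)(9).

Apply the permutations in order: χ(9) = 4, then ψ(4) = 10, then φ(10) = 1. So (φ ∘ ψ ∘ χ)(9) = 1.

1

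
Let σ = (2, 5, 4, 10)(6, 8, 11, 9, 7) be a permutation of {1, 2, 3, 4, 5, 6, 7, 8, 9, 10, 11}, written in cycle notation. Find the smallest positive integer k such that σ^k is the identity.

20

The cycle type of σ is (5, 4, 1, 1).
Since disjoint cycles commute, ord(σ) = lcm(5, 4) = 20.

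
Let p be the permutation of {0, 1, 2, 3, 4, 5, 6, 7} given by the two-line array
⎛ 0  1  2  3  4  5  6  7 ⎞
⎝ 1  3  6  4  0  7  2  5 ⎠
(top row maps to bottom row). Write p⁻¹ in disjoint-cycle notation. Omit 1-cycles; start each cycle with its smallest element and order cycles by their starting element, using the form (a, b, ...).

(0, 4, 3, 1)(2, 6)(5, 7)

First write p in disjoint cycles: (0, 1, 3, 4)(2, 6)(5, 7).
The inverse reverses every cycle; in canonical form, p⁻¹ = (0, 4, 3, 1)(2, 6)(5, 7).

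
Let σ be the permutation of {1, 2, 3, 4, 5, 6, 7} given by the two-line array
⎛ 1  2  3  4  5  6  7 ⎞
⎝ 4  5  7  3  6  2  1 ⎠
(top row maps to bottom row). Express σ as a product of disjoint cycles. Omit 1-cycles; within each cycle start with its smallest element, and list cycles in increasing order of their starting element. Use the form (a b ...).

(1 4 3 7)(2 5 6)

Iterating σ from 1 gives 1 → 4 → 3 → 7 → 1; that is the 4-cycle (1 4 3 7).
Continuing from each remaining unvisited element yields (1 4 3 7)(2 5 6).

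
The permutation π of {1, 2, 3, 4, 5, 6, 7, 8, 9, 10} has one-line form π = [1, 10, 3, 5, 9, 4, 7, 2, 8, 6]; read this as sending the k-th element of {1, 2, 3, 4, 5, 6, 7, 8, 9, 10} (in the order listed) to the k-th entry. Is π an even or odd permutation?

In disjoint-cycle form the cycle lengths are 7, 1, 1, 1.
A cycle of length ℓ contributes ℓ−1 transpositions, so π is a product of 6 transpositions — even.

even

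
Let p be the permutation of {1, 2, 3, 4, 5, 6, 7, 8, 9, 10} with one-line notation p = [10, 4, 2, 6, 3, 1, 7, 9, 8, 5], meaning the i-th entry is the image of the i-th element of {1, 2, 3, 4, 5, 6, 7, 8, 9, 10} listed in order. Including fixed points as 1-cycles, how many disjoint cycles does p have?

The cycle decomposition is (1, 10, 5, 3, 2, 4, 6)(7)(8, 9), which has 3 cycles (counting 1-cycles).

3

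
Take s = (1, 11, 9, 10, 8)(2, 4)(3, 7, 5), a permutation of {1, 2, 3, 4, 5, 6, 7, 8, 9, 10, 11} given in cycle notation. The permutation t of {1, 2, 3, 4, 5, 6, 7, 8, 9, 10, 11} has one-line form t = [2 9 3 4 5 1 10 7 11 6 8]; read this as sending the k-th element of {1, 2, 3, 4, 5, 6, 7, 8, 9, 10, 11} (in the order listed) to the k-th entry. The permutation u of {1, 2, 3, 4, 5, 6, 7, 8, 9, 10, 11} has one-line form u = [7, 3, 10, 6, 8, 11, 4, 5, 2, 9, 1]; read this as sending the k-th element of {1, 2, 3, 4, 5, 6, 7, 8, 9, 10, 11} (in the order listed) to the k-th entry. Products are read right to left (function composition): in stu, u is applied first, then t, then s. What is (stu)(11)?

Chase 11: u(11) = 1; t(1) = 2; s(2) = 4. Hence (stu)(11) = 4.

4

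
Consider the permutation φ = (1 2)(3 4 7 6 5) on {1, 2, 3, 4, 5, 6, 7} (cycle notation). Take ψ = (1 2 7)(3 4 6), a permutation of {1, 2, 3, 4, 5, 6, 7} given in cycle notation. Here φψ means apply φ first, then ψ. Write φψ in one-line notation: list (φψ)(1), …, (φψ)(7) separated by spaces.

For each element, apply φ then ψ: 1 → 2 → 7; 2 → 1 → 2; 3 → 4 → 6; 4 → 7 → 1; 5 → 3 → 4; 6 → 5 → 5; 7 → 6 → 3.
Collecting the images, φψ = [7 2 6 1 4 5 3].

7 2 6 1 4 5 3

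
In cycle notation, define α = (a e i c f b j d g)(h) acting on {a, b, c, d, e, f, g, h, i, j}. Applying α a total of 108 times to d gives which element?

d lies in the 9-cycle (a e i c f b j d g).
Powers repeat with period 9 on this cycle, and 108 mod 9 = 0, so α^108(d) = α^0(d).
So α^108(d) = d.

d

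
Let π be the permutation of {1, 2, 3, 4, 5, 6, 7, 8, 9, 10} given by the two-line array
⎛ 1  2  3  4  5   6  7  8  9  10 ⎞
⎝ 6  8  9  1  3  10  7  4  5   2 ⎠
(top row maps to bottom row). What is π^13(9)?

5

Tracing 9 → 5 → … returns to 9 after 3 steps, so 9 lies in a 3-cycle (3, 9, 5).
Since the cycle has length 3, π^13 acts on it the same as π^1 (13 mod 3 = 1).
Advancing 1 step from 9: 9 → 5.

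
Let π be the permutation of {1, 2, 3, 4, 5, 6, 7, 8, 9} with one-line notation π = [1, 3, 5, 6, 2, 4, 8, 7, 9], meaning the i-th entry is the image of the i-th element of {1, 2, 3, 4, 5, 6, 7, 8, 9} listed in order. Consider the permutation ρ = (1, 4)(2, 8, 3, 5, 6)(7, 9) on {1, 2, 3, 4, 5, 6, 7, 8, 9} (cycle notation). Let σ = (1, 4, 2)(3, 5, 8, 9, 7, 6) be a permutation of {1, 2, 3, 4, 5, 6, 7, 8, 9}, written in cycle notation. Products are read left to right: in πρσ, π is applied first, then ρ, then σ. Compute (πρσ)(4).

1

Chase 4: π(4) = 6; ρ(6) = 2; σ(2) = 1. Hence (πρσ)(4) = 1.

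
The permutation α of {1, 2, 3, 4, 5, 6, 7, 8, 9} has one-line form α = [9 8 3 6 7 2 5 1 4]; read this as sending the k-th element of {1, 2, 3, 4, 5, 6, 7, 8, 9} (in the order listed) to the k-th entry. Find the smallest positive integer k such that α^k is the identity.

Decomposing into disjoint cycles gives cycle lengths 6, 2, 1.
The order is lcm(6, 2) = 6.

6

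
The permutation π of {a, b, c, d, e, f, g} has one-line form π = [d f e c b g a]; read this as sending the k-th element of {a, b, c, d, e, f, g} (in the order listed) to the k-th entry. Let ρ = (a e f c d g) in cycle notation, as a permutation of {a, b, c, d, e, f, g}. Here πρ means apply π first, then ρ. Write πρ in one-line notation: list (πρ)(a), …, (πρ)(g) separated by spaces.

g c f d b a e

Chase each element through π then ρ: a → d → g; b → f → c; c → e → f; d → c → d; e → b → b; f → g → a; g → a → e.
So πρ in one-line form is g c f d b a e.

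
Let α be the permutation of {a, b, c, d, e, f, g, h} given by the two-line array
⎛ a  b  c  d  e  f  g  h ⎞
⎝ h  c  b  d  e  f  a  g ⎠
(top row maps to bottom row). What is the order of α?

Decomposing into disjoint cycles gives cycle lengths 3, 2, 1, 1, 1.
The order is lcm(3, 2) = 6.

6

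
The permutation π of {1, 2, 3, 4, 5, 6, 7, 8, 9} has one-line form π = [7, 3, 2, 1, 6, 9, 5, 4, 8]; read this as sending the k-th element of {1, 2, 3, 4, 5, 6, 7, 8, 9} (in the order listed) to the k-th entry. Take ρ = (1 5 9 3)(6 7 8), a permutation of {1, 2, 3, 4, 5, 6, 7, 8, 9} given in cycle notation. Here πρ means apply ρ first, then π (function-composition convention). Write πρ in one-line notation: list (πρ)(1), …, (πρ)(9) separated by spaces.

(πρ)(x) = π(ρ(x)). Computing each image: π(ρ(1)) = π(5) = 6, π(ρ(2)) = π(2) = 3, π(ρ(3)) = π(1) = 7, π(ρ(4)) = π(4) = 1, π(ρ(5)) = π(9) = 8, π(ρ(6)) = π(7) = 5, π(ρ(7)) = π(8) = 4, π(ρ(8)) = π(6) = 9, π(ρ(9)) = π(3) = 2.
Hence πρ = [6 3 7 1 8 5 4 9 2].

6 3 7 1 8 5 4 9 2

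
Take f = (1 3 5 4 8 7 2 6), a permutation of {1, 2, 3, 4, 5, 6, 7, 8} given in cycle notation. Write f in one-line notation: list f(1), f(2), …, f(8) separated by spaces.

3 6 5 8 4 1 2 7

Reading each image from the cycles: 1→3, 2→6, 3→5, 4→8, 5→4, 6→1, 7→2, 8→7.
Listing these in domain order gives 3 6 5 8 4 1 2 7.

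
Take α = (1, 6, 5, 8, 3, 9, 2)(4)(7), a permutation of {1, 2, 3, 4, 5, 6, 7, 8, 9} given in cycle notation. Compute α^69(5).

5 lies in the 7-cycle (1, 6, 5, 8, 3, 9, 2).
On a 7-cycle, α^7 is the identity, so α^69 = α^6 there (69 ≡ 6 mod 7).
Stepping 6 places around the cycle: 5 → 8 → 3 → 9 → 2 → 1 → 6.

6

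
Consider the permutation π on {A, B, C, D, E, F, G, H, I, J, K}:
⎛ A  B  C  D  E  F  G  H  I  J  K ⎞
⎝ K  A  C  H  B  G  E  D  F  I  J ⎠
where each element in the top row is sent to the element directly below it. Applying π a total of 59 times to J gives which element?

Tracing J → I → … returns to J after 8 steps, so J lies in an 8-cycle (A, K, J, I, F, G, E, B).
Powers repeat with period 8 on this cycle, and 59 mod 8 = 3, so π^59(J) = π^3(J).
Advancing 3 steps from J: J → I → F → G.

G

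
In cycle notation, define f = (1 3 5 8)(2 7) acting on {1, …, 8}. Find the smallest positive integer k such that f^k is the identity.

The disjoint cycles have lengths 4, 2, 1, 1.
The order is lcm(4, 2) = 4.

4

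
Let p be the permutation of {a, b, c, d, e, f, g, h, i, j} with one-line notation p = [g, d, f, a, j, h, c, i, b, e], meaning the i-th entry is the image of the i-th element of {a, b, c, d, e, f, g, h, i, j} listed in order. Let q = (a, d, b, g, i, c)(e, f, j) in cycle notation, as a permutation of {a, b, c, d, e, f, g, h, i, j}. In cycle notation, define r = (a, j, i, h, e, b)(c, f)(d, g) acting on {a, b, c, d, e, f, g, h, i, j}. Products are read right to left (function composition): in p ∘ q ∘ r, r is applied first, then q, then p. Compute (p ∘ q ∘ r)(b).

Apply the permutations in order: r(b) = a, then q(a) = d, then p(d) = a. So (p ∘ q ∘ r)(b) = a.

a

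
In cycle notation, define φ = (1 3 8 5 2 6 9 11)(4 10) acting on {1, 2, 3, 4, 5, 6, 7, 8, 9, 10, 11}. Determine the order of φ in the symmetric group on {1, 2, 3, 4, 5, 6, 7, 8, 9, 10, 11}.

The disjoint cycles have lengths 8, 2, 1.
Since disjoint cycles commute, ord(φ) = lcm(8, 2) = 8.

8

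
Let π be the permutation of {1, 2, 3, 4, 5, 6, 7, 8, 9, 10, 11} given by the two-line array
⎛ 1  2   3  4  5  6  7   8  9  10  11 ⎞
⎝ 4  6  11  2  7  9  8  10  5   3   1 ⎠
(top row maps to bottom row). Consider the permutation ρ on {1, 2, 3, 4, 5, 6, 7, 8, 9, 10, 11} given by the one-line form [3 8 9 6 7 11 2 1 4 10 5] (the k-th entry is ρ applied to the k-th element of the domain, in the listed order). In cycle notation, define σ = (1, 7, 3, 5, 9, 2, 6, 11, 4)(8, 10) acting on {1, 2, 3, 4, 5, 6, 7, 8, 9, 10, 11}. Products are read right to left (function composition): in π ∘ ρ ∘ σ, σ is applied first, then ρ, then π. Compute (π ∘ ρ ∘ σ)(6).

7

(π ∘ ρ ∘ σ)(6) = π(ρ(σ(6))). σ(6) = 11, then ρ(11) = 5, then π(5) = 7, so the result is 7.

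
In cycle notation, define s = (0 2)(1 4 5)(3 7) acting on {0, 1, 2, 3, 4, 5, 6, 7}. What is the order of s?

The cycle type of s is (3, 2, 2, 1).
Since disjoint cycles commute, ord(s) = lcm(3, 2, 2) = 6.

6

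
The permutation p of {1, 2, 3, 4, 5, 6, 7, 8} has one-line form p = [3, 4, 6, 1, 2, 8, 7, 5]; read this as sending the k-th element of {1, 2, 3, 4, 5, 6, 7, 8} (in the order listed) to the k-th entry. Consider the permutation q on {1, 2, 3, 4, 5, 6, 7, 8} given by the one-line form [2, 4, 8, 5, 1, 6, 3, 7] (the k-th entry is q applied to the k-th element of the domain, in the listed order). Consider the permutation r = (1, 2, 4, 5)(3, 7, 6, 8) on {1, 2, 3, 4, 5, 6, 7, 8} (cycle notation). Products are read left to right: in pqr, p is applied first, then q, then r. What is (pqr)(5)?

5

Apply the permutations in order: p(5) = 2, then q(2) = 4, then r(4) = 5. So (pqr)(5) = 5.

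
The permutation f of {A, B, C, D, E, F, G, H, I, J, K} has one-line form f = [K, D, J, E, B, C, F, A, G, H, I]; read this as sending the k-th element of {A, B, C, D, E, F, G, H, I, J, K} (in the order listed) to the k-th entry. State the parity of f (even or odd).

odd

In disjoint-cycle form the cycle lengths are 8, 3.
A cycle is odd iff its length is even; f has 1 even-length cycle, so sgn(f) = (−1)^1 and f is odd.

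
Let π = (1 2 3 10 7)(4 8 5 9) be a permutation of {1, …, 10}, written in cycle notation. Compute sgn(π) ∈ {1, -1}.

-1

The cycle lengths are 5, 4, 1.
A cycle of length ℓ contributes ℓ−1 transpositions, so π is a product of 4 + 3 = 7 transpositions — odd.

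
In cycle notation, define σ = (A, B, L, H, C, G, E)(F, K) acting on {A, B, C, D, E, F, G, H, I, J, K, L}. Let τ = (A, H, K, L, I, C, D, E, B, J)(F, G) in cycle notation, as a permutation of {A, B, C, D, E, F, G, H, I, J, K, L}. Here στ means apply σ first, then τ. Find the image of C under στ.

σ(C) = G, then τ(G) = F; composing gives (στ)(C) = F.

F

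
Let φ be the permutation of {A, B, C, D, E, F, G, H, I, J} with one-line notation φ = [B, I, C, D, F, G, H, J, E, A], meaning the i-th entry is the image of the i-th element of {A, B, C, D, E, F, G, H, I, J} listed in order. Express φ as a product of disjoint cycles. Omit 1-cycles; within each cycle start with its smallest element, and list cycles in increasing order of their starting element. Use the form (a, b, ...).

(A, B, I, E, F, G, H, J)

From A: A → B → I → E → F → G → H → J → A, closing the cycle (A, B, I, E, F, G, H, J).
Continuing from each remaining unvisited element yields (A, B, I, E, F, G, H, J).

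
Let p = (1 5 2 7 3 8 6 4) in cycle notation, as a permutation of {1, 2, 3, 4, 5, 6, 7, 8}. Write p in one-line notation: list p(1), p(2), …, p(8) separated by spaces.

Reading each image from the cycles: 1→5, 2→7, 3→8, 4→1, 5→2, 6→4, 7→3, 8→6.
Listing these in domain order gives 5 7 8 1 2 4 3 6.

5 7 8 1 2 4 3 6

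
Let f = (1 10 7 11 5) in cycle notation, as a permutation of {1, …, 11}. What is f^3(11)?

10

11 lies in the 5-cycle (1 10 7 11 5).
Advancing 3 steps from 11: 11 → 5 → 1 → 10.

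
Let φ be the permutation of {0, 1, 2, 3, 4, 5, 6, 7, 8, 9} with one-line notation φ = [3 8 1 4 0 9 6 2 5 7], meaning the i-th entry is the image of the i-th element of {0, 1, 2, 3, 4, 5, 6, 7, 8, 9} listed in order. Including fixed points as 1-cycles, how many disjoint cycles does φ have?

The cycle decomposition is (0 3 4)(1 8 5 9 7 2)(6), which has 3 cycles (counting 1-cycles).

3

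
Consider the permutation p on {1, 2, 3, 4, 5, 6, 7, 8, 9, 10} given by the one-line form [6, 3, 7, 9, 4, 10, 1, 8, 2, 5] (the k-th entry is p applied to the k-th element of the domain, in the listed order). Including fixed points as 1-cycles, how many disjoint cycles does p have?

2

The cycle decomposition is (1, 6, 10, 5, 4, 9, 2, 3, 7)(8), which has 2 cycles (counting 1-cycles).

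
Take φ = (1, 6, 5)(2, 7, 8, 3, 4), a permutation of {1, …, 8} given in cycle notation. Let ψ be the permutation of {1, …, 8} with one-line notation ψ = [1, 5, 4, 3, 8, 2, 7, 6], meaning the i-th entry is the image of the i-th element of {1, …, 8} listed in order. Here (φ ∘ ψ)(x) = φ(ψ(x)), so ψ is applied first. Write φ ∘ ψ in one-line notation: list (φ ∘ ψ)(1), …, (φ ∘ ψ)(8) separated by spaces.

6 1 2 4 3 7 8 5

(φ ∘ ψ)(x) = φ(ψ(x)). Computing each image: φ(ψ(1)) = φ(1) = 6, φ(ψ(2)) = φ(5) = 1, φ(ψ(3)) = φ(4) = 2, φ(ψ(4)) = φ(3) = 4, φ(ψ(5)) = φ(8) = 3, φ(ψ(6)) = φ(2) = 7, φ(ψ(7)) = φ(7) = 8, φ(ψ(8)) = φ(6) = 5.
Hence φ ∘ ψ = [6 1 2 4 3 7 8 5].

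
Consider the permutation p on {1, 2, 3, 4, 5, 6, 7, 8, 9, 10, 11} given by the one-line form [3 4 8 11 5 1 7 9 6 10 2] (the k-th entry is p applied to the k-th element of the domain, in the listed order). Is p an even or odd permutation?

even

In disjoint-cycle form the cycle lengths are 5, 3, 1, 1, 1.
A cycle of length ℓ contributes ℓ−1 transpositions, so p is a product of 4 + 2 = 6 transpositions — even.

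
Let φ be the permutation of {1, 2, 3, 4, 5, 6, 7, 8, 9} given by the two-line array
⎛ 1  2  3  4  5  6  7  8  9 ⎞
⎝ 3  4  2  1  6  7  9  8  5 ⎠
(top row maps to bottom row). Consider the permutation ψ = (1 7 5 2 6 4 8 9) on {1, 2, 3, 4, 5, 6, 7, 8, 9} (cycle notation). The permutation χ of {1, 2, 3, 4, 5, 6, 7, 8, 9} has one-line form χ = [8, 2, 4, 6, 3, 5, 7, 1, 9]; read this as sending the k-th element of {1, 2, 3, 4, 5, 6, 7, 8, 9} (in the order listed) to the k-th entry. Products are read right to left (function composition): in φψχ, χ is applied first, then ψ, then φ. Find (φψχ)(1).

(φψχ)(1) = φ(ψ(χ(1))). χ(1) = 8, then ψ(8) = 9, then φ(9) = 5, so the result is 5.

5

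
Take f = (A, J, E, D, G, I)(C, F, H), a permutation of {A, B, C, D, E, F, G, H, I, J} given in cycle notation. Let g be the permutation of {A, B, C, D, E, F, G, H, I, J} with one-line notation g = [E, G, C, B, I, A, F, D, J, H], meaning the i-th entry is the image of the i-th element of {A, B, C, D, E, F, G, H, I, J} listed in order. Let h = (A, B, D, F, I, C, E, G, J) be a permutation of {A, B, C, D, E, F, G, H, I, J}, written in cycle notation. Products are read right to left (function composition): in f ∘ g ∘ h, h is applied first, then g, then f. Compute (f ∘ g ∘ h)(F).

E

Apply the permutations in order: h(F) = I, then g(I) = J, then f(J) = E. So (f ∘ g ∘ h)(F) = E.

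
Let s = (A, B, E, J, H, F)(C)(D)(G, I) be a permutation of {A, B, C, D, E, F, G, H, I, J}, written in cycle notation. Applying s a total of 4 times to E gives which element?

E lies in the 6-cycle (A, B, E, J, H, F).
Stepping 4 places around the cycle: E → J → H → F → A.

A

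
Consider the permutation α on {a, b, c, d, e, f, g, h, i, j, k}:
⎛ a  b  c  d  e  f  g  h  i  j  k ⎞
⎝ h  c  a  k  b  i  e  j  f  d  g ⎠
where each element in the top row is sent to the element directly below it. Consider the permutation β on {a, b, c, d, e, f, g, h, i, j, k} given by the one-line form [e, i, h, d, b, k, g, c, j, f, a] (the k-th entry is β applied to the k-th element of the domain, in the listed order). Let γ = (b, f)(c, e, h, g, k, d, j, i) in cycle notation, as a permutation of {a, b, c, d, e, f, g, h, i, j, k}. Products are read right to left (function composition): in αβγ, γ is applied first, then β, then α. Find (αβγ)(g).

Chase g: γ(g) = k; β(k) = a; α(a) = h. Hence (αβγ)(g) = h.

h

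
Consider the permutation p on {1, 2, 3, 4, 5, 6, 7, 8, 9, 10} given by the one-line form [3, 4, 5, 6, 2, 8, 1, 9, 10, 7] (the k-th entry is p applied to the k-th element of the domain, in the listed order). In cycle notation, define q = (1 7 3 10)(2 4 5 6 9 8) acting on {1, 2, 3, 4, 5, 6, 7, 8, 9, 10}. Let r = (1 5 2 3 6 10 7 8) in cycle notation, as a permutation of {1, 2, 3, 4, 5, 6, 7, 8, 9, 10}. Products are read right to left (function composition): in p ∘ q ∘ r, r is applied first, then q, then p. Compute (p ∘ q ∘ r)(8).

1

Apply the permutations in order: r(8) = 1, then q(1) = 7, then p(7) = 1. So (p ∘ q ∘ r)(8) = 1.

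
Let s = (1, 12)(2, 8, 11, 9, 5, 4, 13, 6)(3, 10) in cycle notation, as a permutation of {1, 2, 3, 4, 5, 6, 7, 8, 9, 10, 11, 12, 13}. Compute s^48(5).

5 lies in the 8-cycle (2, 8, 11, 9, 5, 4, 13, 6).
On an 8-cycle, s^8 is the identity, so s^48 = s^0 there (48 ≡ 0 mod 8).
So s^48(5) = 5.

5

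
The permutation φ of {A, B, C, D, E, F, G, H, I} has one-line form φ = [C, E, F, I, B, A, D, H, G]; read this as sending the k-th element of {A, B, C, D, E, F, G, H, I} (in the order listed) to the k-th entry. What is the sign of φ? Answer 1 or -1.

-1

In disjoint-cycle form the cycle lengths are 3, 3, 2, 1.
A cycle of length ℓ contributes ℓ−1 transpositions, so φ is a product of 2 + 2 + 1 = 5 transpositions — odd.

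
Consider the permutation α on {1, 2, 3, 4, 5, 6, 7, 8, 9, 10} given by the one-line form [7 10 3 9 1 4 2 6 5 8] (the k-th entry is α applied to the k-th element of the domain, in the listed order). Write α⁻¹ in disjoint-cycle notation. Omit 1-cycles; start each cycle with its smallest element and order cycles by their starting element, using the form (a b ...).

First write α in disjoint cycles: (1 7 2 10 8 6 4 9 5).
The inverse reverses every cycle; in canonical form, α⁻¹ = (1 5 9 4 6 8 10 2 7).

(1 5 9 4 6 8 10 2 7)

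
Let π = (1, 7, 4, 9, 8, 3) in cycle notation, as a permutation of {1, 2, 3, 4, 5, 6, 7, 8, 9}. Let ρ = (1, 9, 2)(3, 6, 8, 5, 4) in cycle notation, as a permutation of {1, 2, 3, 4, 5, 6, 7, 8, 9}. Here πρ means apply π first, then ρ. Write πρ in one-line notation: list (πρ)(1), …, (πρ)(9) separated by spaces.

7 1 9 2 4 8 3 6 5

(πρ)(x) = ρ(π(x)). Computing each image: ρ(π(1)) = ρ(7) = 7, ρ(π(2)) = ρ(2) = 1, ρ(π(3)) = ρ(1) = 9, ρ(π(4)) = ρ(9) = 2, ρ(π(5)) = ρ(5) = 4, ρ(π(6)) = ρ(6) = 8, ρ(π(7)) = ρ(4) = 3, ρ(π(8)) = ρ(3) = 6, ρ(π(9)) = ρ(8) = 5.
Hence πρ = [7 1 9 2 4 8 3 6 5].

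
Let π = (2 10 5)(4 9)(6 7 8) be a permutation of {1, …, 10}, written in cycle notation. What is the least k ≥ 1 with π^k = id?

6

The cycle type of π is (3, 3, 2, 1, 1).
The order is lcm(3, 3, 2) = 6.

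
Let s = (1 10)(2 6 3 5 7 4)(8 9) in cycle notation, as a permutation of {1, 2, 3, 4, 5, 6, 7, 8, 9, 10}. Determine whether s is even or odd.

The cycle lengths are 6, 2, 2.
A cycle is odd iff its length is even; s has 3 even-length cycles, so sgn(s) = (−1)^3 and s is odd.

odd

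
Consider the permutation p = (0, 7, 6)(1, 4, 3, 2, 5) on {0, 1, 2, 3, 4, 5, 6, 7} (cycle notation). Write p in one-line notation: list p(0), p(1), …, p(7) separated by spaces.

Each element maps to the next entry in its cycle (wrapping to the front): 0↦7, 1↦4, 2↦5, 3↦2, 4↦3, 5↦1, 6↦0, 7↦6.
Listing these in domain order gives 7 4 5 2 3 1 0 6.

7 4 5 2 3 1 0 6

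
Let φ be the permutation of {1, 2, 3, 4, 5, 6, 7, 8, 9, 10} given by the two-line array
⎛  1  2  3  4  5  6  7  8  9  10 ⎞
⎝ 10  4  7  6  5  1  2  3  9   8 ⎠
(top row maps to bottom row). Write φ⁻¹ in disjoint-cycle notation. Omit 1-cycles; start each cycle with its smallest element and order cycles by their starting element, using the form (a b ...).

First write φ in disjoint cycles: (1 10 8 3 7 2 4 6).
The inverse reverses every cycle; in canonical form, φ⁻¹ = (1 6 4 2 7 3 8 10).

(1 6 4 2 7 3 8 10)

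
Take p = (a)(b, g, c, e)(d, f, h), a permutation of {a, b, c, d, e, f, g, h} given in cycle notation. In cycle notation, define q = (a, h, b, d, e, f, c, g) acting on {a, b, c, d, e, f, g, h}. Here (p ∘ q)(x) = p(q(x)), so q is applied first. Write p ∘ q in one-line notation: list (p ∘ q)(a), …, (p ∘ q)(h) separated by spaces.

d f c b h e a g

(p ∘ q)(x) = p(q(x)). Computing each image: p(q(a)) = p(h) = d, p(q(b)) = p(d) = f, p(q(c)) = p(g) = c, p(q(d)) = p(e) = b, p(q(e)) = p(f) = h, p(q(f)) = p(c) = e, p(q(g)) = p(a) = a, p(q(h)) = p(b) = g.
Hence p ∘ q = [d f c b h e a g].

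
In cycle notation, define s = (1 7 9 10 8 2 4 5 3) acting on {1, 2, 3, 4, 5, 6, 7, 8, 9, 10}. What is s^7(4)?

8

4 lies in the 9-cycle (1 7 9 10 8 2 4 5 3).
Advancing 7 steps from 4: 4 → 5 → 3 → 1 → 7 → 9 → 10 → 8.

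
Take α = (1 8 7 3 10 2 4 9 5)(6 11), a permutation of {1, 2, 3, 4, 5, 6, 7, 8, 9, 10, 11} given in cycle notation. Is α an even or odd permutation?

The cycle lengths are 9, 2.
A cycle is odd iff its length is even; α has 1 even-length cycle, so sgn(α) = (−1)^1 and α is odd.

odd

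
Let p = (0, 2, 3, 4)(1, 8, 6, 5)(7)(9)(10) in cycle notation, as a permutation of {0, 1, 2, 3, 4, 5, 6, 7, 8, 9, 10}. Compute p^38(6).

1

6 lies in the 4-cycle (1, 8, 6, 5).
Powers repeat with period 4 on this cycle, and 38 mod 4 = 2, so p^38(6) = p^2(6).
Stepping 2 places around the cycle: 6 → 5 → 1.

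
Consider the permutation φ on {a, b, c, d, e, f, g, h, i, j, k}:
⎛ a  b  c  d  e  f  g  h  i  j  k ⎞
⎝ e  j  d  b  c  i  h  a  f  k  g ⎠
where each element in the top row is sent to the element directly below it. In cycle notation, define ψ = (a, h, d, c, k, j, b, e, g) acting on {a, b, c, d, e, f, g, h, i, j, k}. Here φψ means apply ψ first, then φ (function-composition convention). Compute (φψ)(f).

(φψ)(f) = φ(ψ(f)). ψ(f) = f, then φ(f) = i. So (φψ)(f) = i.

i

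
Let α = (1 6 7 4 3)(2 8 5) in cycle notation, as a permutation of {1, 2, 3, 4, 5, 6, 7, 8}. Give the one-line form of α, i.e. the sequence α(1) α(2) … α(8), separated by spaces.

6 8 1 3 2 7 4 5

Image by image: 1→6, 2→8, 3→1, 4→3, 5→2, 6→7, 7→4, 8→5.
So the one-line form is 6 8 1 3 2 7 4 5.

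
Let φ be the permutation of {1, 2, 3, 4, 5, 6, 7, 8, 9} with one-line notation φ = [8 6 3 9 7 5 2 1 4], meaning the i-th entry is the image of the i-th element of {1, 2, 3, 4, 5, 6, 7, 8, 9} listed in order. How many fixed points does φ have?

The fixed points (elements with φ(x) = x) are {3}, so there is 1.

1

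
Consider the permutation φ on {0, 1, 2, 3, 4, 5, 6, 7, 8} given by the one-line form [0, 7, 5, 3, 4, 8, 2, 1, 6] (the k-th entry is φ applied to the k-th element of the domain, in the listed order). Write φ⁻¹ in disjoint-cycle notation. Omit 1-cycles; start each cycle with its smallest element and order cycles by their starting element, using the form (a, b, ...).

First write φ in disjoint cycles: (1, 7)(2, 5, 8, 6).
Reversing each cycle (and rotating so the smallest element leads) gives φ⁻¹ = (1, 7)(2, 6, 8, 5).

(1, 7)(2, 6, 8, 5)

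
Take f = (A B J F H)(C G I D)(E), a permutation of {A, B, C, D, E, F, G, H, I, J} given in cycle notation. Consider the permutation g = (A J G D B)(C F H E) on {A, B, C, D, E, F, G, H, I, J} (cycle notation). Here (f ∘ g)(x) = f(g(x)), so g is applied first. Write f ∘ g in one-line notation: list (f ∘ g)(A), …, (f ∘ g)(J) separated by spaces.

For each element, apply g then f: A → J → F; B → A → B; C → F → H; D → B → J; E → C → G; F → H → A; G → D → C; H → E → E; I → I → D; J → G → I.
So f ∘ g in one-line form is F B H J G A C E D I.

F B H J G A C E D I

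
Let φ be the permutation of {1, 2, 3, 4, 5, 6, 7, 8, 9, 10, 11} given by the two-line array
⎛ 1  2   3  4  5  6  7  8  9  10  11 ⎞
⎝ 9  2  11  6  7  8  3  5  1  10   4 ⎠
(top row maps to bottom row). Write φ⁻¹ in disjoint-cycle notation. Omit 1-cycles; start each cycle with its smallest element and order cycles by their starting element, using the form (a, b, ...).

(1, 9)(3, 7, 5, 8, 6, 4, 11)

First write φ in disjoint cycles: (1, 9)(3, 11, 4, 6, 8, 5, 7).
Reversing each cycle (and rotating so the smallest element leads) gives φ⁻¹ = (1, 9)(3, 7, 5, 8, 6, 4, 11).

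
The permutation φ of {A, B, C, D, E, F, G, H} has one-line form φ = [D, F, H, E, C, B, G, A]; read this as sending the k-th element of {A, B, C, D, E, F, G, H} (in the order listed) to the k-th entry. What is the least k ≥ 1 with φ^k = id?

10

The disjoint-cycle form of φ has cycle lengths 5, 2, 1.
The order is lcm(5, 2) = 10.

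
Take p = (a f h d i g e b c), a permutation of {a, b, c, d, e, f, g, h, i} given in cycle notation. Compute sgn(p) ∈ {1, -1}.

1

The cycle lengths are 9.
A cycle is odd iff its length is even; p has 0 even-length cycles, so sgn(p) = (−1)^0 and p is even.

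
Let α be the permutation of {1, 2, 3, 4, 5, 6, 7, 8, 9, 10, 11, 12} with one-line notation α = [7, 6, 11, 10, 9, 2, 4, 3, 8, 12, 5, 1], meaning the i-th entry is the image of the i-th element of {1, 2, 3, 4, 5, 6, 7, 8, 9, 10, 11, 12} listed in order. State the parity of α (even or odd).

In disjoint-cycle form the cycle lengths are 5, 5, 2.
A cycle is odd iff its length is even; α has 1 even-length cycle, so sgn(α) = (−1)^1 and α is odd.

odd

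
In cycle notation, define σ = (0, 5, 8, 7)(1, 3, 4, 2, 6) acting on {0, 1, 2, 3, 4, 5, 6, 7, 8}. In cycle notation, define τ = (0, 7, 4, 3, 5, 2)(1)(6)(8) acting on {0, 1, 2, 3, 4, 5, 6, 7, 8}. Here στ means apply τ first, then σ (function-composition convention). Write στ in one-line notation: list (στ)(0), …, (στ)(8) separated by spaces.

0 3 5 8 4 6 1 2 7

(στ)(x) = σ(τ(x)). Computing each image: σ(τ(0)) = σ(7) = 0, σ(τ(1)) = σ(1) = 3, σ(τ(2)) = σ(0) = 5, σ(τ(3)) = σ(5) = 8, σ(τ(4)) = σ(3) = 4, σ(τ(5)) = σ(2) = 6, σ(τ(6)) = σ(6) = 1, σ(τ(7)) = σ(4) = 2, σ(τ(8)) = σ(8) = 7.
Hence στ = [0 3 5 8 4 6 1 2 7].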